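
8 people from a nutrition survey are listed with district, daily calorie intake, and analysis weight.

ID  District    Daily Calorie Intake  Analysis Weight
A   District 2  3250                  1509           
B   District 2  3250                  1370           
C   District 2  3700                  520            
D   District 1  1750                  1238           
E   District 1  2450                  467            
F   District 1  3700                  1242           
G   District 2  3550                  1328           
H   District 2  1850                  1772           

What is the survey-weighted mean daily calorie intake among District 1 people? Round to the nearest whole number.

District 1 rows: D, E, F
Weighted sum = 1750×1238 + 2450×467 + 3700×1242
  = 2166500 + 1144150 + 4595400 = 7906050
Sum of weights = 2947
Weighted mean = 7906050 / 2947 = 2682.7452

2683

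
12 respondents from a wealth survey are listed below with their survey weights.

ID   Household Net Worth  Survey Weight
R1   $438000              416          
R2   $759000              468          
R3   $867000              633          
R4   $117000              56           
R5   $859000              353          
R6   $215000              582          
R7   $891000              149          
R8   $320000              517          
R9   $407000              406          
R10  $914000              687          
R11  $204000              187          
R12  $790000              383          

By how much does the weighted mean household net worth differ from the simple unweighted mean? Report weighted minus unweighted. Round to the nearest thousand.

Unweighted sum = 438000 + 759000 + 867000 + 117000 + 859000 + 215000 + 891000 + 320000 + 407000 + 914000 + 204000 + 790000 = 6781000
Unweighted mean = 6781000 / 12 = 565083.33
Weighted sum = 438000×416 + 759000×468 + 867000×633 + 117000×56 + 859000×353 + 215000×582 + 891000×149 + 320000×517 + 407000×406 + 914000×687 + 204000×187 + 790000×383
  = 182208000 + 355212000 + 548811000 + 6552000 + 303227000 + 125130000 + 132759000 + 165440000 + 165242000 + 627918000 + 38148000 + 302570000 = 2953217000
Sum of weights = 416 + 468 + 633 + 56 + 353 + 582 + 149 + 517 + 406 + 687 + 187 + 383 = 4837
Weighted mean = 2953217000 / 4837 = 610547.24
Difference (weighted minus unweighted) = 45463.907

45000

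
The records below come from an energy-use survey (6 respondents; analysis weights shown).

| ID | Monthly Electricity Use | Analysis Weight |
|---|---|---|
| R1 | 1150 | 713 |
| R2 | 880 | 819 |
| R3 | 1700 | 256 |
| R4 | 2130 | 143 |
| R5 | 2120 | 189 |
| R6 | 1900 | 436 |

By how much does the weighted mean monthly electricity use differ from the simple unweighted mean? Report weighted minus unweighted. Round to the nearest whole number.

-274

Unweighted sum = 1150 + 880 + 1700 + 2130 + 2120 + 1900 = 9880
Unweighted mean = 9880 / 6 = 1646.6667
Weighted sum = 1150×713 + 880×819 + 1700×256 + 2130×143 + 2120×189 + 1900×436
  = 3509540
Sum of weights = 2556
Weighted mean = 3509540 / 2556 = 1373.0595
Difference (weighted minus unweighted) = -273.6072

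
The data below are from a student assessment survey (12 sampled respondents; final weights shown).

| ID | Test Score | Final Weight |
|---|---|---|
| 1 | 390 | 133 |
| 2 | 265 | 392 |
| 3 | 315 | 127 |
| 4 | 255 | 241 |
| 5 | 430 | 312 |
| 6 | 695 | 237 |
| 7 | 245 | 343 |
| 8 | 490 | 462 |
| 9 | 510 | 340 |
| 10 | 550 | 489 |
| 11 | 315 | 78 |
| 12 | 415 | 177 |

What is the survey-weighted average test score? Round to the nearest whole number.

Weighted sum = 390×133 + 265×392 + 315×127 + 255×241 + 430×312 + 695×237 + 245×343 + 490×462 + 510×340 + 550×489 + 315×78 + 415×177
  = 51870 + 103880 + 40005 + 61455 + 134160 + 164715 + 84035 + 226380 + 173400 + 268950 + 24570 + 73455 = 1406875
Sum of weights = 133 + 392 + 127 + 241 + 312 + 237 + 343 + 462 + 340 + 489 + 78 + 177 = 3331
Weighted mean = 1406875 / 3331 = 422.35815

422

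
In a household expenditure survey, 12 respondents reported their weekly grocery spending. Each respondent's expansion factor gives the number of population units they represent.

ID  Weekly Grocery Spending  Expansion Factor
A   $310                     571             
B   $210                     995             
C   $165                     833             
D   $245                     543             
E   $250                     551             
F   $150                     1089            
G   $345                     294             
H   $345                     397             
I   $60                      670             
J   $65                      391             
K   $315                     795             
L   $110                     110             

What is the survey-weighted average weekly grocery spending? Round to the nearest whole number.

Weighted sum = 310×571 + 210×995 + 165×833 + 245×543 + 250×551 + 150×1089 + 345×294 + 345×397 + 60×670 + 65×391 + 315×795 + 110×110
  = 177010 + 208950 + 137445 + 133035 + 137750 + 163350 + 101430 + 136965 + 40200 + 25415 + 250425 + 12100 = 1524075
Sum of weights = 571 + 995 + 833 + 543 + 551 + 1089 + 294 + 397 + 670 + 391 + 795 + 110 = 7239
Weighted mean = 1524075 / 7239 = 210.53668

211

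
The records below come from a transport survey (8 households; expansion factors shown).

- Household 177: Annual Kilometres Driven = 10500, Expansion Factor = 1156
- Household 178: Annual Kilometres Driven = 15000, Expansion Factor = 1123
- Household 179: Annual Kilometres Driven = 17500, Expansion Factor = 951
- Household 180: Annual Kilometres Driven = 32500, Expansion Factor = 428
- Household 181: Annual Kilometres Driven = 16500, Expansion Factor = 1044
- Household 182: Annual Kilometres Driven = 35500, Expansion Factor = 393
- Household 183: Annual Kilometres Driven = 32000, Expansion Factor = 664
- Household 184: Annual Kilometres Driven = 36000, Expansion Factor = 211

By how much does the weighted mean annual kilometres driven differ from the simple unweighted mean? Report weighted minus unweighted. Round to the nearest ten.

Unweighted sum = 10500 + 15000 + 17500 + 32500 + 16500 + 35500 + 32000 + 36000 = 195500
Unweighted mean = 195500 / 8 = 24437.5
Weighted sum = 119557000
Sum of weights = 1156 + 1123 + 951 + 428 + 1044 + 393 + 664 + 211 = 5970
Weighted mean = 119557000 / 5970 = 20026.298
Difference (weighted minus unweighted) = -4411.2018

-4410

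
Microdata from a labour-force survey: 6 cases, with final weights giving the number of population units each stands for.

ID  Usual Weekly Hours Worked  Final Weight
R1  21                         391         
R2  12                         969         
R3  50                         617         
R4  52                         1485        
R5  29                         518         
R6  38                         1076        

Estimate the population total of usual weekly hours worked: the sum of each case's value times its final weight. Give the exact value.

Weighted total = 21×391 + 12×969 + 50×617 + 52×1485 + 29×518 + 38×1076
  = 8211 + 11628 + 30850 + 77220 + 15022 + 40888 = 183819

183819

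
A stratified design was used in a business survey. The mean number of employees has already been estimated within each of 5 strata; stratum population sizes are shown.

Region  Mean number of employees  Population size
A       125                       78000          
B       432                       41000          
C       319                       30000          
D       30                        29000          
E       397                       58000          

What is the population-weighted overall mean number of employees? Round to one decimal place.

258.2

Σ Nₕ·x̄ₕ = 125×78000 + 432×41000 + 319×30000 + 30×29000 + 397×58000
  = 9750000 + 17712000 + 9570000 + 870000 + 23026000 = 60928000
Σ Nₕ = 78000 + 41000 + 30000 + 29000 + 58000 = 236000
Overall mean = 60928000 / 236000 = 258.16949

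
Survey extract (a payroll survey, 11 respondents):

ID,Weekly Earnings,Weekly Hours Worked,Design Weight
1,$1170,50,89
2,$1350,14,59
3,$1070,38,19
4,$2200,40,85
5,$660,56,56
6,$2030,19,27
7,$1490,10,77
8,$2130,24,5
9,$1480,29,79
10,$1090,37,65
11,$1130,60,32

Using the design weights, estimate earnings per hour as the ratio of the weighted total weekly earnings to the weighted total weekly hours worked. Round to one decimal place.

40.5

Σ wᵢ·y = 1170×89 + 1350×59 + 1070×19 + 2200×85 + 660×56 + 2030×27 + 1490×77 + 2130×5 + 1480×79 + 1090×65 + 1130×32
  = 104130 + 79650 + 20330 + 187000 + 36960 + 54810 + 114730 + 10650 + 116920 + 70850 + 36160 = 832190
Σ wᵢ·x = 50×89 + 14×59 + 38×19 + 40×85 + 56×56 + 19×27 + 10×77 + 24×5 + 29×79 + 37×65 + 60×32
  = 4450 + 826 + 722 + 3400 + 3136 + 513 + 770 + 120 + 2291 + 2405 + 1920 = 20553
Ratio = 832190 / 20553 = 40.489953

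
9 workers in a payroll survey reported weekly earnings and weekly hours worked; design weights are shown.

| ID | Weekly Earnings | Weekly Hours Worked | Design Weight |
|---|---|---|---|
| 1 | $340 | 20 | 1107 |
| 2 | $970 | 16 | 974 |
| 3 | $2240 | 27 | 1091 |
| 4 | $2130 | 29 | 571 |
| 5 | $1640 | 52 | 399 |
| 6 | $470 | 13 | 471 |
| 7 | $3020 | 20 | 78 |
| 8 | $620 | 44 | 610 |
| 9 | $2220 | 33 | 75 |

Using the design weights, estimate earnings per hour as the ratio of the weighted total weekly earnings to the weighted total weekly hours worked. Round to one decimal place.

46.9

Σ wᵢ·y = 340×1107 + 970×974 + 2240×1091 + 2130×571 + 1640×399 + 470×471 + 3020×78 + 620×610 + 2220×75
  = 376380 + 944780 + 2443840 + 1216230 + 654360 + 221370 + 235560 + 378200 + 166500 = 6637220
Σ wᵢ·x = 141486
Ratio = 6637220 / 141486 = 46.91079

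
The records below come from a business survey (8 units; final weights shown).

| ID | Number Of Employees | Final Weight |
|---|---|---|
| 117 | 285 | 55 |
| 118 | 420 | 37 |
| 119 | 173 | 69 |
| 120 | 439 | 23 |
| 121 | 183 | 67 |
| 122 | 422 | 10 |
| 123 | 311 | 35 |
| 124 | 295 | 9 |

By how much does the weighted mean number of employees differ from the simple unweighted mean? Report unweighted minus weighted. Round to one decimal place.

43.0

Unweighted sum = 285 + 420 + 173 + 439 + 183 + 422 + 311 + 295 = 2528
Unweighted mean = 2528 / 8 = 316
Weighted sum = 285×55 + 420×37 + 173×69 + 439×23 + 183×67 + 422×10 + 311×35 + 295×9
  = 15675 + 15540 + 11937 + 10097 + 12261 + 4220 + 10885 + 2655 = 83270
Sum of weights = 55 + 37 + 69 + 23 + 67 + 10 + 35 + 9 = 305
Weighted mean = 83270 / 305 = 273.01639
Difference (unweighted minus weighted) = 42.983607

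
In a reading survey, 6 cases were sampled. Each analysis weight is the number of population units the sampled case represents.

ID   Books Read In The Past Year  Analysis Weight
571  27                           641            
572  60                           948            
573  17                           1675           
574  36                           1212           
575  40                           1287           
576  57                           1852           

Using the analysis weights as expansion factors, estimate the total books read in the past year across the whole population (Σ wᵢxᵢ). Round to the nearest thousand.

Weighted total = 303338

303000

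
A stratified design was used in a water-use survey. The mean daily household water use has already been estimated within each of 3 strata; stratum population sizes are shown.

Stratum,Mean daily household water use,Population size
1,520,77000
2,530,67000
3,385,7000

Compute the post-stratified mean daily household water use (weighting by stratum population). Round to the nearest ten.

Σ Nₕ·x̄ₕ = 520×77000 + 530×67000 + 385×7000
  = 40040000 + 35510000 + 2695000 = 78245000
Σ Nₕ = 77000 + 67000 + 7000 = 151000
Overall mean = 78245000 / 151000 = 518.17881

520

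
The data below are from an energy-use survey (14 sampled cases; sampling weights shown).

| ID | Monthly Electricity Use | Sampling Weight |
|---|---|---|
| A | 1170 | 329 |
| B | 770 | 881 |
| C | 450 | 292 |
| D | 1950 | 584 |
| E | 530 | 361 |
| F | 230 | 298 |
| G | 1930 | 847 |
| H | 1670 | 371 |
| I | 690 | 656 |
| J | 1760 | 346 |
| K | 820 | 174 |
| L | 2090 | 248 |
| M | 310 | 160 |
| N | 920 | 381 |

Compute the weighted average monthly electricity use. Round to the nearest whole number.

Weighted sum = 6970370
Sum of weights = 5928
Weighted mean = 6970370 / 5928 = 1175.8384

1176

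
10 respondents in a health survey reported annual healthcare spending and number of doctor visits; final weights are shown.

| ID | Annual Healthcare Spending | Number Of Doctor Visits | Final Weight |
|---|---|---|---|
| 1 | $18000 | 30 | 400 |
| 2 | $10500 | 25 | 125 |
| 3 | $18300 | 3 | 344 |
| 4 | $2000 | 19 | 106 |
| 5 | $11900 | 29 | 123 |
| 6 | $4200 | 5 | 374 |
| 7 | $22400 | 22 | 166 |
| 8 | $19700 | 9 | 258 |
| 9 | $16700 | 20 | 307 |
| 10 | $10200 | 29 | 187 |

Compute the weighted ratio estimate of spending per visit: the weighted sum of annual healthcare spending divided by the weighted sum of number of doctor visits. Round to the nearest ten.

Σ wᵢ·y = 18000×400 + 10500×125 + 18300×344 + 2000×106 + 11900×123 + 4200×374 + 22400×166 + 19700×258 + 16700×307 + 10200×187
  = 33889500
Σ wᵢ·x = 30×400 + 25×125 + 3×344 + 19×106 + 29×123 + 5×374 + 22×166 + 9×258 + 20×307 + 29×187
  = 12000 + 3125 + 1032 + 2014 + 3567 + 1870 + 3652 + 2322 + 6140 + 5423 = 41145
Ratio = 33889500 / 41145 = 823.66023

820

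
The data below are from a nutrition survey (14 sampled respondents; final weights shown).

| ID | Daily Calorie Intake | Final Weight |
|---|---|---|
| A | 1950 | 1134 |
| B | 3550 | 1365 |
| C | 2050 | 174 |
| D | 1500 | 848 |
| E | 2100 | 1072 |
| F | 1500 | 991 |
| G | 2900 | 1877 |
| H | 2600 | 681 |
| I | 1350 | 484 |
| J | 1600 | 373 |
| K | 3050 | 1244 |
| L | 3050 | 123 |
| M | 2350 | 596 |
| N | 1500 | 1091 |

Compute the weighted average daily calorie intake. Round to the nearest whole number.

Weighted sum = 28094000
Sum of weights = 12053
Weighted mean = 28094000 / 12053 = 2330.872

2331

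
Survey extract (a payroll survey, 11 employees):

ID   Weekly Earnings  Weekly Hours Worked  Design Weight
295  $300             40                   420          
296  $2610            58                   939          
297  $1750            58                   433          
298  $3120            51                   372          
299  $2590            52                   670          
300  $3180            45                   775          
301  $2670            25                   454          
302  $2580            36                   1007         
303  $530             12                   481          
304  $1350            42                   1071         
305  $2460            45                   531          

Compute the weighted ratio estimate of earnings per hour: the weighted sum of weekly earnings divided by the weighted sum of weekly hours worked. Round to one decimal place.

Σ wᵢ·y = 300×420 + 2610×939 + 1750×433 + 3120×372 + 2590×670 + 3180×775 + 2670×454 + 2580×1007 + 530×481 + 1350×1071 + 2460×531
  = 126000 + 2450790 + 757750 + 1160640 + 1735300 + 2464500 + 1212180 + 2598060 + 254930 + 1445850 + 1306260 = 15512260
Σ wᵢ·x = 40×420 + 58×939 + 58×433 + 51×372 + 52×670 + 45×775 + 25×454 + 36×1007 + 12×481 + 42×1071 + 45×531
  = 307314
Ratio = 15512260 / 307314 = 50.476906

50.5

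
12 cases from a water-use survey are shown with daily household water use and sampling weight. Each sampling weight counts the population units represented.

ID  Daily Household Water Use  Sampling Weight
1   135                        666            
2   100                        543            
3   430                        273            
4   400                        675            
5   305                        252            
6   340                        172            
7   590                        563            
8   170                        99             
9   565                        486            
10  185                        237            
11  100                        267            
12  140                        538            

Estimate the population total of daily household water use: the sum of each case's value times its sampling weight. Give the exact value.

1436395

Weighted total = 135×666 + 100×543 + 430×273 + 400×675 + 305×252 + 340×172 + 590×563 + 170×99 + 565×486 + 185×237 + 100×267 + 140×538
  = 89910 + 54300 + 117390 + 270000 + 76860 + 58480 + 332170 + 16830 + 274590 + 43845 + 26700 + 75320 = 1436395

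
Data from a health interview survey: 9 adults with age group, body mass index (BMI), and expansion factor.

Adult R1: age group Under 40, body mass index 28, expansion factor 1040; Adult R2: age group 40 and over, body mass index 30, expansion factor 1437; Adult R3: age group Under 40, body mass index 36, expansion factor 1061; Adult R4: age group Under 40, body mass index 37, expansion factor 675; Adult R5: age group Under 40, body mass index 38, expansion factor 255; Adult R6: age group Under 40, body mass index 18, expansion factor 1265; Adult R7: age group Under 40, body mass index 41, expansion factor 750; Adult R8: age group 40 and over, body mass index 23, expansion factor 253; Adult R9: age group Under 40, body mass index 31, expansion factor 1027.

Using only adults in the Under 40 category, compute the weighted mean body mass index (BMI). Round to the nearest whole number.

Under 40 rows: R1, R3, R4, R5, R6, R7, R9
Weighted sum = 28×1040 + 36×1061 + 37×675 + 38×255 + 18×1265 + 41×750 + 31×1027
  = 29120 + 38196 + 24975 + 9690 + 22770 + 30750 + 31837 = 187338
Sum of weights = 6073
Weighted mean = 187338 / 6073 = 30.847686

31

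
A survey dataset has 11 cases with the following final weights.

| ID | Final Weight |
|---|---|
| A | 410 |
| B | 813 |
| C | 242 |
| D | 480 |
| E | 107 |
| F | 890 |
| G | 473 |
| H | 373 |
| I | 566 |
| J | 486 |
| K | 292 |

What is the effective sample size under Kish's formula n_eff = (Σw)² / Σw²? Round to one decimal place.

9.0

Σ wᵢ = 410 + 813 + 242 + 480 + 107 + 890 + 473 + 373 + 566 + 486 + 292 = 5132
Σ wᵢ² = 2926256
n_eff = 5132² / 2926256 = 26337424 / 2926256 = 9.0003827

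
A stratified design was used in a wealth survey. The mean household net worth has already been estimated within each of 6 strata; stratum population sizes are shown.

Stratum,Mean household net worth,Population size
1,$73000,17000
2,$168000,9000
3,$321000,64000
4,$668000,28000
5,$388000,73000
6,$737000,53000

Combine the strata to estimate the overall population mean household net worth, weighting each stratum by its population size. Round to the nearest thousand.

Σ Nₕ·x̄ₕ = 109386000000
Σ Nₕ = 17000 + 9000 + 64000 + 28000 + 73000 + 53000 = 244000
Overall mean = 109386000000 / 244000 = 448303.28

448000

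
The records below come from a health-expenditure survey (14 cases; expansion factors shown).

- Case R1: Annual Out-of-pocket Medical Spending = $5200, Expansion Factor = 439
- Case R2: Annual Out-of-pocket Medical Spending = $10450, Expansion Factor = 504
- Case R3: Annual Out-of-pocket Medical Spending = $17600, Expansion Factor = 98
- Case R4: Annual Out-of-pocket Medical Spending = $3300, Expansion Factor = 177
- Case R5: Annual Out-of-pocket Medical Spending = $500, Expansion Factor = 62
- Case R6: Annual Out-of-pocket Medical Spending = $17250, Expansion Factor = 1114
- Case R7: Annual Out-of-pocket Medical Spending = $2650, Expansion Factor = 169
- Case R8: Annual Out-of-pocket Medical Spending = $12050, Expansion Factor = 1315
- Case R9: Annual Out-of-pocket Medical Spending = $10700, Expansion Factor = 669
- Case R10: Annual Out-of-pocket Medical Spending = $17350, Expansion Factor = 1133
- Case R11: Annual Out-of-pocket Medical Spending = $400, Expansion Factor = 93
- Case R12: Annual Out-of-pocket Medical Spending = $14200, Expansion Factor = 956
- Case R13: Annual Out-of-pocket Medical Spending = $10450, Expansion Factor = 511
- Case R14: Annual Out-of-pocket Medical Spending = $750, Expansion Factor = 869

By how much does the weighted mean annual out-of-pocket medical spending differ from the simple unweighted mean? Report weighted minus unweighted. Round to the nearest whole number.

2548

Unweighted sum = 122850
Unweighted mean = 122850 / 14 = 8775
Weighted sum = 91819550
Sum of weights = 8109
Weighted mean = 91819550 / 8109 = 11323.166
Difference (weighted minus unweighted) = 2548.1656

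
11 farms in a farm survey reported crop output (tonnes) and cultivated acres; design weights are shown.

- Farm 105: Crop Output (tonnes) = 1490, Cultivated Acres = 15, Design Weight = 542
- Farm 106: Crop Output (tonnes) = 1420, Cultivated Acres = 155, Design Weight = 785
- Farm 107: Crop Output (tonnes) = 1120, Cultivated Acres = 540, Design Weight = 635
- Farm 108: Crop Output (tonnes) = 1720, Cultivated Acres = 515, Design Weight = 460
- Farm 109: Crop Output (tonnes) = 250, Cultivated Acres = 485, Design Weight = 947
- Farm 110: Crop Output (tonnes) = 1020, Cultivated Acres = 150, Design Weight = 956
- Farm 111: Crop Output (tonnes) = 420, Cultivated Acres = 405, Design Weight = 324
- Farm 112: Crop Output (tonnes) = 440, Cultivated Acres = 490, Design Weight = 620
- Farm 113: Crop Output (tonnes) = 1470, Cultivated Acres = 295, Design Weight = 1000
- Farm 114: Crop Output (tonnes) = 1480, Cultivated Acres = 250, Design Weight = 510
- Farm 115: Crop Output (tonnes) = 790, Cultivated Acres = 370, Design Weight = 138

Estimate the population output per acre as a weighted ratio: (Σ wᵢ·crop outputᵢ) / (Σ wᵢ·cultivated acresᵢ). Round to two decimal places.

Σ wᵢ·y = 1490×542 + 1420×785 + 1120×635 + 1720×460 + 250×947 + 1020×956 + 420×324 + 440×620 + 1470×1000 + 1480×510 + 790×138
  = 807580 + 1114700 + 711200 + 791200 + 236750 + 975120 + 136080 + 272800 + 1470000 + 754800 + 109020 = 7379250
Σ wᵢ·x = 15×542 + 155×785 + 540×635 + 515×460 + 485×947 + 150×956 + 405×324 + 490×620 + 295×1000 + 250×510 + 370×138
  = 8130 + 121675 + 342900 + 236900 + 459295 + 143400 + 131220 + 303800 + 295000 + 127500 + 51060 = 2220880
Ratio = 7379250 / 2220880 = 3.3226694

3.32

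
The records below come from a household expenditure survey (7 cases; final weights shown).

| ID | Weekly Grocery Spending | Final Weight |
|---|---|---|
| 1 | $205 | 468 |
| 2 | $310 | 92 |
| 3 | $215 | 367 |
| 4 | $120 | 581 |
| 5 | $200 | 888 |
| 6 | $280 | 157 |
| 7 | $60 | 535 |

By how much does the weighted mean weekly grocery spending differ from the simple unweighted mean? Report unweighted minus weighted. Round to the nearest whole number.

Unweighted sum = 205 + 310 + 215 + 120 + 200 + 280 + 60 = 1390
Unweighted mean = 1390 / 7 = 198.57143
Weighted sum = 526745
Sum of weights = 468 + 92 + 367 + 581 + 888 + 157 + 535 = 3088
Weighted mean = 526745 / 3088 = 170.57804
Difference (unweighted minus weighted) = 27.993385

28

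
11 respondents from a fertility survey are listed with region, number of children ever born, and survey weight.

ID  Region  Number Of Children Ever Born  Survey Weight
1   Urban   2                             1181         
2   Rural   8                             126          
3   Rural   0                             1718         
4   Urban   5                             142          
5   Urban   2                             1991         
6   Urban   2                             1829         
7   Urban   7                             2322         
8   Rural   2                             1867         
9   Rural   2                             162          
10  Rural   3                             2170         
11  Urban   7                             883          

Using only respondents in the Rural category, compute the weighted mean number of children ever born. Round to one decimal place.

Rural rows: 2, 3, 8, 9, 10
Weighted sum = 8×126 + 0×1718 + 2×1867 + 2×162 + 3×2170
  = 1008 + 0 + 3734 + 324 + 6510 = 11576
Sum of weights = 126 + 1718 + 1867 + 162 + 2170 = 6043
Weighted mean = 11576 / 6043 = 1.9156048

1.9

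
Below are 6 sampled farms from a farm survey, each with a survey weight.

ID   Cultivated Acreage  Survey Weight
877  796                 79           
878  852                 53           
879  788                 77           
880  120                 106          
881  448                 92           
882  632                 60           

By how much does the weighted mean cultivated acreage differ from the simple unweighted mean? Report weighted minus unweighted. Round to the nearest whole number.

Unweighted sum = 796 + 852 + 788 + 120 + 448 + 632 = 3636
Unweighted mean = 3636 / 6 = 606
Weighted sum = 796×79 + 852×53 + 788×77 + 120×106 + 448×92 + 632×60
  = 62884 + 45156 + 60676 + 12720 + 41216 + 37920 = 260572
Sum of weights = 79 + 53 + 77 + 106 + 92 + 60 = 467
Weighted mean = 260572 / 467 = 557.97002
Difference (weighted minus unweighted) = -48.029979

-48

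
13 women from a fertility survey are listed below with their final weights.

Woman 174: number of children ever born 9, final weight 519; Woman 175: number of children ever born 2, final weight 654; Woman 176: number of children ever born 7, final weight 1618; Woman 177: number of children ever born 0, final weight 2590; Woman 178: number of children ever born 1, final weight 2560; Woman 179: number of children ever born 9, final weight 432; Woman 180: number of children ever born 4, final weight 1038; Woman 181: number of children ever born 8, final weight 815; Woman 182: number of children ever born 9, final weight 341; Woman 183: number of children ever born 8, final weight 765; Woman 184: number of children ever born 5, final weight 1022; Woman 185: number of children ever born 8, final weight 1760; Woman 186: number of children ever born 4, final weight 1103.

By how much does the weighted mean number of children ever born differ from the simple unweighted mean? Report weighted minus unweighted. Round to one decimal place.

-1.3

Unweighted sum = 74
Unweighted mean = 74 / 13 = 5.6923077
Weighted sum = 67216
Sum of weights = 15217
Weighted mean = 67216 / 15217 = 4.417165
Difference (weighted minus unweighted) = -1.2751427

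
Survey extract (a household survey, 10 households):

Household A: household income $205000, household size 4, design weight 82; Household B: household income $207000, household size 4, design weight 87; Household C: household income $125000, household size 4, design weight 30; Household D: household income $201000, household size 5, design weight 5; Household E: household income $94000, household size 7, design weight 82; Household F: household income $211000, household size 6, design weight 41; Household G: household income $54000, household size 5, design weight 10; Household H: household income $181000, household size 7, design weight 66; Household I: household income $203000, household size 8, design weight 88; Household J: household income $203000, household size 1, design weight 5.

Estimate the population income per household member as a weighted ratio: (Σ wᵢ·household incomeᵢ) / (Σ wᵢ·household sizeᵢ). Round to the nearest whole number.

30502

Σ wᵢ·y = 205000×82 + 207000×87 + 125000×30 + 201000×5 + 94000×82 + 211000×41 + 54000×10 + 181000×66 + 203000×88 + 203000×5
  = 16810000 + 18009000 + 3750000 + 1005000 + 7708000 + 8651000 + 540000 + 11946000 + 17864000 + 1015000 = 87298000
Σ wᵢ·x = 4×82 + 4×87 + 4×30 + 5×5 + 7×82 + 6×41 + 5×10 + 7×66 + 8×88 + 1×5
  = 2862
Ratio = 87298000 / 2862 = 30502.446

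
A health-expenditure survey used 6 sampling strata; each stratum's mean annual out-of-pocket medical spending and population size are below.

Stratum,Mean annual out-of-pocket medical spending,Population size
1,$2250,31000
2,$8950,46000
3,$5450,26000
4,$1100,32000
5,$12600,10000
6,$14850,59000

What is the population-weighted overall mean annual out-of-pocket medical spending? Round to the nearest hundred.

Σ Nₕ·x̄ₕ = 1660500000
Σ Nₕ = 31000 + 46000 + 26000 + 32000 + 10000 + 59000 = 204000
Overall mean = 1660500000 / 204000 = 8139.7059

8100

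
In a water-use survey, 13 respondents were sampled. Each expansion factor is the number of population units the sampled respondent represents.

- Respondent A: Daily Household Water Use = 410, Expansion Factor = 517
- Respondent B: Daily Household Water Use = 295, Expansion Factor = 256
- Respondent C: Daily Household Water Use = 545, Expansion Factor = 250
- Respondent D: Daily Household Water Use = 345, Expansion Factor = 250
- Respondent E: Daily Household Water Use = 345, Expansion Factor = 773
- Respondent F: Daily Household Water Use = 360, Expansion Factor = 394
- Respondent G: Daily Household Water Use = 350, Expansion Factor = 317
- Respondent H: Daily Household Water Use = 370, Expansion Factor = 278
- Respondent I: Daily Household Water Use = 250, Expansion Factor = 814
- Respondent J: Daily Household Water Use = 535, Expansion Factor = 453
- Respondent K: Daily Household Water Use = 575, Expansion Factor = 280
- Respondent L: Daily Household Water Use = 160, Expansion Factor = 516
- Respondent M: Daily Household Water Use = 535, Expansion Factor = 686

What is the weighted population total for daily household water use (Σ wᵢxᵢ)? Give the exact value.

2188750

Weighted total = 2188750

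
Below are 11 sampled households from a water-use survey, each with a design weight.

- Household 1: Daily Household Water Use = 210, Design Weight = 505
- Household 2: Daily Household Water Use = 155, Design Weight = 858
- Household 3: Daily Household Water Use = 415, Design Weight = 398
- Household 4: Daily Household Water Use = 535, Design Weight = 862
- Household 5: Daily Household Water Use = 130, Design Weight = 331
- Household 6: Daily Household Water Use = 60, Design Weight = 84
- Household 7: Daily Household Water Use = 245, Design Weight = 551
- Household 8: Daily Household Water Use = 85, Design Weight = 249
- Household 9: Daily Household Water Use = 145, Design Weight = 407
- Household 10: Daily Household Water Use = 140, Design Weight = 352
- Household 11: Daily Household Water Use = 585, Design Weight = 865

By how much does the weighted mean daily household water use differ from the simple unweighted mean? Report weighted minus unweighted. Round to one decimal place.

Unweighted sum = 210 + 155 + 415 + 535 + 130 + 60 + 245 + 85 + 145 + 140 + 585 = 2705
Unweighted mean = 2705 / 11 = 245.90909
Weighted sum = 1683930
Sum of weights = 505 + 858 + 398 + 862 + 331 + 84 + 551 + 249 + 407 + 352 + 865 = 5462
Weighted mean = 1683930 / 5462 = 308.29916
Difference (weighted minus unweighted) = 62.390067

62.4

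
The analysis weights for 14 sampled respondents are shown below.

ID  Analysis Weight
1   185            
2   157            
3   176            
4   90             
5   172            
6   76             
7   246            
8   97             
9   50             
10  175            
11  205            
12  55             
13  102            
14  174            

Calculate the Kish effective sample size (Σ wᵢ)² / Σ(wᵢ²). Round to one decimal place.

Σ wᵢ = 1960
Σ wᵢ² = 322090
n_eff = 1960² / 322090 = 3841600 / 322090 = 11.927101

11.9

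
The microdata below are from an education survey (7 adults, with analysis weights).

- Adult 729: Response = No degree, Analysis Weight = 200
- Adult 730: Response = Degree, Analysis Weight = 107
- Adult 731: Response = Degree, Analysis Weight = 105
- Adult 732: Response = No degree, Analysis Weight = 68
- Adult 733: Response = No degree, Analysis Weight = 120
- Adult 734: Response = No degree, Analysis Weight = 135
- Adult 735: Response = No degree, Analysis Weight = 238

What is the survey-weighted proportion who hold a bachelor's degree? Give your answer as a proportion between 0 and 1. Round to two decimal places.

Sum of weights for 'Degree' = 107 + 105 = 212
Total weight = 200 + 107 + 105 + 68 + 120 + 135 + 238 = 973
Weighted proportion = 212 / 973 = 0.21788284

0.22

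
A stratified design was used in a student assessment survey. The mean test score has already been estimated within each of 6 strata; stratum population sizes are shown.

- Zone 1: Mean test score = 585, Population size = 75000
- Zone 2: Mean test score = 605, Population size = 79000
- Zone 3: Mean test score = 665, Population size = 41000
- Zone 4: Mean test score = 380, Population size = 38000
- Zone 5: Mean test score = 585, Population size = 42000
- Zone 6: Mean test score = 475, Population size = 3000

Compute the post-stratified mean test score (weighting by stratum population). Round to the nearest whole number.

Σ Nₕ·x̄ₕ = 585×75000 + 605×79000 + 665×41000 + 380×38000 + 585×42000 + 475×3000
  = 43875000 + 47795000 + 27265000 + 14440000 + 24570000 + 1425000 = 159370000
Σ Nₕ = 278000
Overall mean = 159370000 / 278000 = 573.27338

573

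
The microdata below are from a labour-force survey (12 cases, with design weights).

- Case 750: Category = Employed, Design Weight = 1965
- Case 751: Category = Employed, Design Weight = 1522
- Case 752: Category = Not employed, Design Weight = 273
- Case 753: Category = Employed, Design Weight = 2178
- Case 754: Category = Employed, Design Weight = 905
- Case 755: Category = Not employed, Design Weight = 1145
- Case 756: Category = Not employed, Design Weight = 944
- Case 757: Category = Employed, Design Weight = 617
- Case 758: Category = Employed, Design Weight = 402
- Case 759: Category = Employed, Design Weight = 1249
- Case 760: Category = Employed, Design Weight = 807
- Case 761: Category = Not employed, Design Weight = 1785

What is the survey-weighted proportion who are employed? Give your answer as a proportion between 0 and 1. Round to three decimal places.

0.699

Sum of weights for 'Employed' = 1965 + 1522 + 2178 + 905 + 617 + 402 + 1249 + 807 = 9645
Total weight = 1965 + 1522 + 273 + 2178 + 905 + 1145 + 944 + 617 + 402 + 1249 + 807 + 1785 = 13792
Weighted proportion = 9645 / 13792 = 0.69931845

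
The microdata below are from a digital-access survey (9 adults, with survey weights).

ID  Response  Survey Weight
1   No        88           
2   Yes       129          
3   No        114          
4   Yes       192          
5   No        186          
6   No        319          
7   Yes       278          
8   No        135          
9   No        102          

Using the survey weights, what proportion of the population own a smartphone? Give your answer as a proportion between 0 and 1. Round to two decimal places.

0.39

Sum of weights for 'Yes' = 129 + 192 + 278 = 599
Total weight = 88 + 129 + 114 + 192 + 186 + 319 + 278 + 135 + 102 = 1543
Weighted proportion = 599 / 1543 = 0.3882048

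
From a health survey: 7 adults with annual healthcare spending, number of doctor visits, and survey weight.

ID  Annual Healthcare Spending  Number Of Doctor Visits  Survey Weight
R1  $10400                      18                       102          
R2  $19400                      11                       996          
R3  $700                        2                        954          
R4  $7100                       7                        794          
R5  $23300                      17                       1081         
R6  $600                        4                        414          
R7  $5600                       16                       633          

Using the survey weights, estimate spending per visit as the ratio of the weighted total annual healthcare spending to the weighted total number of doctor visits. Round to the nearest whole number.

Σ wᵢ·y = 10400×102 + 19400×996 + 700×954 + 7100×794 + 23300×1081 + 600×414 + 5600×633
  = 55668900
Σ wᵢ·x = 18×102 + 11×996 + 2×954 + 7×794 + 17×1081 + 4×414 + 16×633
  = 1836 + 10956 + 1908 + 5558 + 18377 + 1656 + 10128 = 50419
Ratio = 55668900 / 50419 = 1104.1254

1104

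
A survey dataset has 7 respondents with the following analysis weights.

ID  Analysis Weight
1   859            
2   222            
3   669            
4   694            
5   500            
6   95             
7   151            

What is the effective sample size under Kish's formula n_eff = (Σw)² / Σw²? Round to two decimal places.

5.09

Σ wᵢ = 3190
Σ wᵢ² = 737881 + 49284 + 447561 + 481636 + 250000 + 9025 + 22801 = 1998188
n_eff = 3190² / 1998188 = 10176100 / 1998188 = 5.092664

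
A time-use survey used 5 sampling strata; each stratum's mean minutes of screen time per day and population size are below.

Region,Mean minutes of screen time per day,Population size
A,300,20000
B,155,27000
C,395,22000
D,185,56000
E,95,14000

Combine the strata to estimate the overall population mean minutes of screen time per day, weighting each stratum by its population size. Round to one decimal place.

219.9

Σ Nₕ·x̄ₕ = 300×20000 + 155×27000 + 395×22000 + 185×56000 + 95×14000
  = 30565000
Σ Nₕ = 20000 + 27000 + 22000 + 56000 + 14000 = 139000
Overall mean = 30565000 / 139000 = 219.89209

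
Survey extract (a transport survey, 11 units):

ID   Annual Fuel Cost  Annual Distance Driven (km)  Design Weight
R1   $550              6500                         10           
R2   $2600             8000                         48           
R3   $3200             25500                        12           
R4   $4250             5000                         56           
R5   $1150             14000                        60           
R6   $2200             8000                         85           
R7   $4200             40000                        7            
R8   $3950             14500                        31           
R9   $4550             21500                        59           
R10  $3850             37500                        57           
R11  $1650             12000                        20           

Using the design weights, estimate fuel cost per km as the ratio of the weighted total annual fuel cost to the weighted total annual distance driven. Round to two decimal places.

Σ wᵢ·y = 550×10 + 2600×48 + 3200×12 + 4250×56 + 1150×60 + 2200×85 + 4200×7 + 3950×31 + 4550×59 + 3850×57 + 1650×20
  = 1335450
Σ wᵢ·x = 6500×10 + 8000×48 + 25500×12 + 5000×56 + 14000×60 + 8000×85 + 40000×7 + 14500×31 + 21500×59 + 37500×57 + 12000×20
  = 6930500
Ratio = 1335450 / 6930500 = 0.19269172

0.19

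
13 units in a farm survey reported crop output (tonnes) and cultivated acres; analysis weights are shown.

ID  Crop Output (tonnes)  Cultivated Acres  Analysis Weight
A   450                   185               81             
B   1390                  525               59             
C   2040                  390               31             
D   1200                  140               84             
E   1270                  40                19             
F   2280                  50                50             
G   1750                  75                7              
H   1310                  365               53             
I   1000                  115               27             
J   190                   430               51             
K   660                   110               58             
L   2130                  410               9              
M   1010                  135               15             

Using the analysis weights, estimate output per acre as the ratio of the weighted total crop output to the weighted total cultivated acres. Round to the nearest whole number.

5

Σ wᵢ·y = 611600
Σ wᵢ·x = 130070
Ratio = 611600 / 130070 = 4.7020835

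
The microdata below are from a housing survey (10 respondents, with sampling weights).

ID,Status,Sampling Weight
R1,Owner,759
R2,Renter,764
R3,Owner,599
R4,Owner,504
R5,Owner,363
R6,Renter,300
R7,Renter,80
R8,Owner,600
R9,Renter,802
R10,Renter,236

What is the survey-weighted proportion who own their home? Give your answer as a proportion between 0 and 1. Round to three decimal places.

0.564

Sum of weights for 'Owner' = 759 + 599 + 504 + 363 + 600 = 2825
Total weight = 759 + 764 + 599 + 504 + 363 + 300 + 80 + 600 + 802 + 236 = 5007
Weighted proportion = 2825 / 5007 = 0.56421011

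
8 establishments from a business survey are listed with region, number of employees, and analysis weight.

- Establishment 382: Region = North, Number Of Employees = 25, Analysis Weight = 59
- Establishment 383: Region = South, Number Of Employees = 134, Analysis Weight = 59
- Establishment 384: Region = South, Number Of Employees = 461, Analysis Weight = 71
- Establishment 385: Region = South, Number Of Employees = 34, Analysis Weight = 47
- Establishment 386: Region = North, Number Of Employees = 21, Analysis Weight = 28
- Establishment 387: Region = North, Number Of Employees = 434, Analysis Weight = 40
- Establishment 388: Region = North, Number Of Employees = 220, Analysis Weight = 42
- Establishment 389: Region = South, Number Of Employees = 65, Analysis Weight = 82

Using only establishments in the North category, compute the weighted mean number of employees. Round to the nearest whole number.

North rows: 382, 386, 387, 388
Weighted sum = 25×59 + 21×28 + 434×40 + 220×42
  = 1475 + 588 + 17360 + 9240 = 28663
Sum of weights = 169
Weighted mean = 28663 / 169 = 169.60355

170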